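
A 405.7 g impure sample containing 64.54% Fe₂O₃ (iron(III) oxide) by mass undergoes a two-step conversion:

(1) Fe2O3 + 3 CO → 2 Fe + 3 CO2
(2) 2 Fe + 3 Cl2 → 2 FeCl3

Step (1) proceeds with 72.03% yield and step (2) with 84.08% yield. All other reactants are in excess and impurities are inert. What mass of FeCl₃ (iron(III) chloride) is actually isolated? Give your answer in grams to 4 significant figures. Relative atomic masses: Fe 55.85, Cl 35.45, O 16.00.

322.1 g

Pure Fe2O3 = 405.7 × 0.6454 = 261.84 g.
M(Fe2O3) = 2(55.85) + 3(16.00) = 159.70 g/mol.
M(FeCl3) = 55.85 + 3(35.45) = 162.20 g/mol.
n(Fe2O3) = 261.84 / 159.70 = 1.6396 mol.
Step 1 (Fe2O3:Fe = 1:2): theoretical n(Fe) = 3.2791 mol; at 72.03% yield, n(Fe) = 2.3620 mol.
Step 2 (Fe:FeCl3 = 2:2): theoretical n(FeCl3) = 2.3620 mol, so theoretical mass = 2.3620 × 162.20 = 383.11 g.
At 84.08% yield, actual mass of FeCl3 = 383.11 × 0.8408 = 322.12 g.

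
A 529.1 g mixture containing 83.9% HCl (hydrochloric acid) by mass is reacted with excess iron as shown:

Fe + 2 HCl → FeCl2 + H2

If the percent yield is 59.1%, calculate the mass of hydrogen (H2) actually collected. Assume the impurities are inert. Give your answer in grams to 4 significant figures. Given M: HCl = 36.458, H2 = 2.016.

7.254 g

Pure HCl available = 529.1 g × 0.839 = 443.91 g.
n(HCl) = 443.91 g / 36.458 g/mol = 12.176 mol.
From the equation the HCl:H2 mole ratio is 2:1, so n(H2) = 12.176 × 1/2 = 6.0880 mol.
Mass of H2 = 6.0880 mol × 2.016 g/mol = 12.273 g.
Actual mass collected = 12.273 g × 0.591 = 7.2536 g.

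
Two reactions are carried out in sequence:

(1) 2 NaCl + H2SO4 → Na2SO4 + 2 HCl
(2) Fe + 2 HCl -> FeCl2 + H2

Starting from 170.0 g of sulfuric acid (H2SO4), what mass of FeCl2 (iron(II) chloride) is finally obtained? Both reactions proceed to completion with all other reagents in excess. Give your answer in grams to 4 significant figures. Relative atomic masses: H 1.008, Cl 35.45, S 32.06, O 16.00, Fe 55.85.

M(H2SO4) = 2(1.008) + 32.06 + 4(16.00) = 98.076 g/mol.
M(FeCl2) = 55.85 + 2(35.45) = 126.75 g/mol.
n(H2SO4) = 170.00 / 98.076 = 1.7333 mol.
Step 1 gives a 1:2 ratio of H2SO4 to HCl, so n(HCl) = 3.4667 mol.
In step 2 the HCl:FeCl2 ratio is 2:1, so n(FeCl2) = 1.7333 mol.
Mass of FeCl2 = 1.7333 × 126.75 = 219.70 g.

219.7 g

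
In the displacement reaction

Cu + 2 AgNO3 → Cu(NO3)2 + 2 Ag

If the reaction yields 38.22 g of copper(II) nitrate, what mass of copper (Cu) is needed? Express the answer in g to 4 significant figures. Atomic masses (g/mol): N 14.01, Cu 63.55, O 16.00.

M(Cu(NO3)2) = 63.55 + 2(14.01) + 6(16.00) = 187.57 g/mol.
M(Cu) = 63.55 g/mol.
n(Cu(NO3)2) = 38.220 g / 187.57 g/mol = 0.20376 mol.
From the equation the Cu(NO3)2:Cu mole ratio is 1:1, so n(Cu) = 0.20376 × 1/1 = 0.20376 mol.
Mass of Cu = 0.20376 mol × 63.55 g/mol = 12.949 g.

12.95 g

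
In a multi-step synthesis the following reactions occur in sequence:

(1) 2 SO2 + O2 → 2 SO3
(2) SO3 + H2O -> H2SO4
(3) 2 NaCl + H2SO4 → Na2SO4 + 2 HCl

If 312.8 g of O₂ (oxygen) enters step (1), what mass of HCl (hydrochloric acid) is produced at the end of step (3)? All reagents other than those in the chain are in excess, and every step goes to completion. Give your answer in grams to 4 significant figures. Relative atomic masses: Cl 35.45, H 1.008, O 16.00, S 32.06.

M(O2) = 2(16.00) = 32.00 g/mol.
M(HCl) = 1.008 + 35.45 = 36.458 g/mol.
n(O2) = 312.8 / 32.00 = 9.7750 mol.
Reaction (1): O2→SO3 ratio 1:2 ⇒ n(SO3) = 19.550 mol.
Reaction (2): SO3→H2SO4 ratio 1:1 ⇒ n(H2SO4) = 19.550 mol.
Reaction (3): H2SO4→HCl ratio 1:2 ⇒ n(HCl) = 39.100 mol.
Mass of HCl = 39.100 × 36.458 = 1425.5 g.

1426 g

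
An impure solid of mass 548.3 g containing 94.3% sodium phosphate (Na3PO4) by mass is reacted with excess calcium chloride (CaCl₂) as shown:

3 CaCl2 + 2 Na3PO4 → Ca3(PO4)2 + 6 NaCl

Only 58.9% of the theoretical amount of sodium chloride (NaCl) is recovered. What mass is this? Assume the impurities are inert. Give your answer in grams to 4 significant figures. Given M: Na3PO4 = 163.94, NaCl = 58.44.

325.7 g

Pure Na3PO4 available = 548.3 g × 0.943 = 517.05 g.
n(Na3PO4) = 517.05 g / 163.94 g/mol = 3.1539 mol.
From the equation the Na3PO4:NaCl mole ratio is 2:6, so n(NaCl) = 3.1539 × 6/2 = 9.4616 mol.
Mass of NaCl = 9.4616 mol × 58.44 g/mol = 552.94 g.
Actual mass collected = 552.94 g × 0.589 = 325.68 g.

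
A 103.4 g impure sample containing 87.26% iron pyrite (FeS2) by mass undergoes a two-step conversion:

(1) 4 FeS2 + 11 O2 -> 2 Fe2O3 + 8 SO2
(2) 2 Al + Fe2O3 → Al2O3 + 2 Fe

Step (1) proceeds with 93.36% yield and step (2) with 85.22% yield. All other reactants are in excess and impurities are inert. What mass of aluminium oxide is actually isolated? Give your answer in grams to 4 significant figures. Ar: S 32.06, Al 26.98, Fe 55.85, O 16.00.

30.50 g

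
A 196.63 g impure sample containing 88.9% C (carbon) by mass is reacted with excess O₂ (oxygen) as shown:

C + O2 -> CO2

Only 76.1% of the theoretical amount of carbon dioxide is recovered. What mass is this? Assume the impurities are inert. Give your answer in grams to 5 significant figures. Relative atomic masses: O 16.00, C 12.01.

Pure C available = 196.63 g × 0.889 = 174.804 g.
M(C) = 12.01 g/mol.
M(CO2) = 12.01 + 2(16.00) = 44.01 g/mol.
n(C) = 174.804 g / 12.01 g/mol = 14.5549 mol.
From the equation the C:CO2 mole ratio is 1:1, so n(CO2) = 14.5549 × 1/1 = 14.5549 mol.
Mass of CO2 = 14.5549 mol × 44.01 g/mol = 640.560 g.
Actual mass collected = 640.560 g × 0.761 = 487.466 g.

487.47 g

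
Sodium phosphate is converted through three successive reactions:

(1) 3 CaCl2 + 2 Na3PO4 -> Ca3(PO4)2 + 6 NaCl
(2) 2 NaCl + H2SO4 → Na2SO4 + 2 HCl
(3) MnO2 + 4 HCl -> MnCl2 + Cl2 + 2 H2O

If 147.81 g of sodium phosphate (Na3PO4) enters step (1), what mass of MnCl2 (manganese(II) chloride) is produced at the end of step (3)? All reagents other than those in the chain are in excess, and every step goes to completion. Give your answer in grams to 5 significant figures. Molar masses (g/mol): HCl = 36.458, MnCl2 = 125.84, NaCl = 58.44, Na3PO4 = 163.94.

85.094 g

n(Na3PO4) = 147.81 / 163.94 = 0.901610 mol.
Reaction (1): Na3PO4→NaCl ratio 2:6 ⇒ n(NaCl) = 2.70483 mol.
Reaction (2): NaCl→HCl ratio 2:2 ⇒ n(HCl) = 2.70483 mol.
Reaction (3): HCl→MnCl2 ratio 4:1 ⇒ n(MnCl2) = 0.676208 mol.
Mass of MnCl2 = 0.676208 × 125.84 = 85.0940 g.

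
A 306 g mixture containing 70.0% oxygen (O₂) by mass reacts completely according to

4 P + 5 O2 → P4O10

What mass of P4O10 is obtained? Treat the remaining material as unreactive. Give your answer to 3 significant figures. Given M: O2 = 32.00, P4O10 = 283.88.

Mass of pure O2 = 306 g × 0.700 = 214.2 g.
n(O2) = 214.2 g / 32.00 g/mol = 6.694 mol.
From the equation the O2:P4O10 mole ratio is 5:1, so n(P4O10) = 6.694 × 1/5 = 1.339 mol.
Mass of P4O10 = 1.339 mol × 283.88 g/mol = 380.0 g.

380 g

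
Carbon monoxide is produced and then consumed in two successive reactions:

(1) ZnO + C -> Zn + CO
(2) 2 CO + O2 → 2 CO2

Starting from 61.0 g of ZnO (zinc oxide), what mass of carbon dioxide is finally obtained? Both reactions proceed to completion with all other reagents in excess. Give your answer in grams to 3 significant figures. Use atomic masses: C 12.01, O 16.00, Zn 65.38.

M(ZnO) = 65.38 + 16.00 = 81.38 g/mol.
M(CO2) = 12.01 + 2(16.00) = 44.01 g/mol.
n(ZnO) = 61.00 / 81.38 = 0.7496 mol.
Step 1 gives a 1:1 ratio of ZnO to CO, so n(CO) = 0.7496 mol.
In step 2 the CO:CO2 ratio is 2:2, so n(CO2) = 0.7496 mol.
Mass of CO2 = 0.7496 × 44.01 = 32.99 g.

33.0 g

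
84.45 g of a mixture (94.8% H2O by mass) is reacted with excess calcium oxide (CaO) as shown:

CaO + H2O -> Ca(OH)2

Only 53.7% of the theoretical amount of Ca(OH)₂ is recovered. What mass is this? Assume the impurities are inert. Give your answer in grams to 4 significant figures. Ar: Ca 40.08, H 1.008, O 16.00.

176.8 g

Pure H2O available = 84.45 g × 0.948 = 80.059 g.
M(H2O) = 2(1.008) + 16.00 = 18.016 g/mol.
M(Ca(OH)2) = 40.08 + 2(16.00) + 2(1.008) = 74.096 g/mol.
n(H2O) = 80.059 g / 18.016 g/mol = 4.4438 mol.
From the equation the H2O:Ca(OH)2 mole ratio is 1:1, so n(Ca(OH)2) = 4.4438 × 1/1 = 4.4438 mol.
Mass of Ca(OH)2 = 4.4438 mol × 74.096 g/mol = 329.26 g.
Actual mass collected = 329.26 g × 0.537 = 176.81 g.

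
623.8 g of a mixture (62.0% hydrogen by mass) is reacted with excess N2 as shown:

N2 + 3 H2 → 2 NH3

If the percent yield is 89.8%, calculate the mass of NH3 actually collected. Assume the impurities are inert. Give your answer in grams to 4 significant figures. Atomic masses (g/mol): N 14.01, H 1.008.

1956 g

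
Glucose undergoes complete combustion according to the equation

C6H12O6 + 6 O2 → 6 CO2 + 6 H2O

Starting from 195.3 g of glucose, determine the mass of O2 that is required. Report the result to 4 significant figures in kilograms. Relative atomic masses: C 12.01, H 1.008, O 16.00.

0.2081 kg

M(C6H12O6) = 6(12.01) + 12(1.008) + 6(16.00) = 180.156 g/mol.
M(O2) = 2(16.00) = 32.00 g/mol.
n(C6H12O6) = 195.30 g / 180.156 g/mol = 1.0841 mol.
From the equation the C6H12O6:O2 mole ratio is 1:6, so n(O2) = 1.0841 × 6/1 = 6.5044 mol.
Mass of O2 = 6.5044 mol × 32.00 g/mol = 208.14 g.
Converting to kg: 208.14 g = 0.2081 kg.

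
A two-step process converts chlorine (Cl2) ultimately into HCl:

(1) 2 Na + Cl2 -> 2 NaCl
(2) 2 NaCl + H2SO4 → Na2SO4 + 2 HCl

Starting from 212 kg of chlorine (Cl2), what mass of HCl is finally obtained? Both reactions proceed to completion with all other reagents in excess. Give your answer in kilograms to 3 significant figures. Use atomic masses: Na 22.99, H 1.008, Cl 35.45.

M(Cl2) = 2(35.45) = 70.90 g/mol.
M(HCl) = 1.008 + 35.45 = 36.458 g/mol.
212 kg = 212000 g.
n(Cl2) = 212000 / 70.90 = 2990 mol.
Step 1 gives a 1:2 ratio of Cl2 to NaCl, so n(NaCl) = 5980 mol.
In step 2 the NaCl:HCl ratio is 2:2, so n(HCl) = 5980 mol.
Mass of HCl = 5980 × 36.458 = 218000 g = 218 kg.

218 kg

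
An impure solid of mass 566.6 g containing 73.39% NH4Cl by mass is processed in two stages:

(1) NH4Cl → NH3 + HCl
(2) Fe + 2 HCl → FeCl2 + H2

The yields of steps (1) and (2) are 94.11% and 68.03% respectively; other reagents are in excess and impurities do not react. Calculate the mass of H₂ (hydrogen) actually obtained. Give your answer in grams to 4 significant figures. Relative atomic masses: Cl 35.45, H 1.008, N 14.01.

5.017 g

Pure NH4Cl = 566.6 × 0.7339 = 415.83 g.
M(NH4Cl) = 14.01 + 4(1.008) + 35.45 = 53.492 g/mol.
M(H2) = 2(1.008) = 2.016 g/mol.
n(NH4Cl) = 415.83 / 53.492 = 7.7736 mol.
Step 1 (NH4Cl:HCl = 1:1): theoretical n(HCl) = 7.7736 mol; at 94.11% yield, n(HCl) = 7.3158 mol.
Step 2 (HCl:H2 = 2:1): theoretical n(H2) = 3.6579 mol, so theoretical mass = 3.6579 × 2.016 = 7.3743 g.
At 68.03% yield, actual mass of H2 = 7.3743 × 0.6803 = 5.0167 g.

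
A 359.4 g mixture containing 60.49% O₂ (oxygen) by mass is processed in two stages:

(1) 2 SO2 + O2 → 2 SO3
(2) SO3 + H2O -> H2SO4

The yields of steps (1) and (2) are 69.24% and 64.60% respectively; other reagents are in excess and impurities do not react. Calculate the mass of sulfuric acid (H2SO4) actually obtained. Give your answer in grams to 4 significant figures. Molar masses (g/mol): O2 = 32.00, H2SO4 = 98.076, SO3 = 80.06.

Pure O2 = 359.4 × 0.6049 = 217.40 g.
n(O2) = 217.40 / 32.00 = 6.7938 mol.
Step 1 (O2:SO3 = 1:2): theoretical n(SO3) = 13.588 mol; at 69.24% yield, n(SO3) = 9.4080 mol.
Step 2 (SO3:H2SO4 = 1:1): theoretical n(H2SO4) = 9.4080 mol, so theoretical mass = 9.4080 × 98.076 = 922.70 g.
At 64.60% yield, actual mass of H2SO4 = 922.70 × 0.6460 = 596.07 g.

596.1 g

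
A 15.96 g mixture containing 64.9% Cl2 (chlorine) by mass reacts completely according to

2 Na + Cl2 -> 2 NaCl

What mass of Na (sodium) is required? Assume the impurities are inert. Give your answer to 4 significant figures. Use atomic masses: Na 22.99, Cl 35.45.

6.717 g

Mass of pure Cl2 = 15.96 g × 0.649 = 10.358 g.
M(Cl2) = 2(35.45) = 70.90 g/mol.
M(Na) = 22.99 g/mol.
n(Cl2) = 10.358 g / 70.90 g/mol = 0.14609 mol.
From the equation the Cl2:Na mole ratio is 1:2, so n(Na) = 0.14609 × 2/1 = 0.29219 mol.
Mass of Na = 0.29219 mol × 22.99 g/mol = 6.7174 g.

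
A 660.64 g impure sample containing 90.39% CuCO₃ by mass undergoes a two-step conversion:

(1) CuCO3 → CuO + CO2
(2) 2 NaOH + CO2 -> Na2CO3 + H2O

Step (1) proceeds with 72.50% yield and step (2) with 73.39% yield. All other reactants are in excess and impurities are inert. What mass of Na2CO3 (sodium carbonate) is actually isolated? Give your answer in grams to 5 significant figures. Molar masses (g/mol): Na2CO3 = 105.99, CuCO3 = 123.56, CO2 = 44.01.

272.55 g

Pure CuCO3 = 660.64 × 0.9039 = 597.152 g.
n(CuCO3) = 597.152 / 123.56 = 4.83289 mol.
Step 1 (CuCO3:CO2 = 1:1): theoretical n(CO2) = 4.83289 mol; at 72.50% yield, n(CO2) = 3.50385 mol.
Step 2 (CO2:Na2CO3 = 1:1): theoretical n(Na2CO3) = 3.50385 mol, so theoretical mass = 3.50385 × 105.99 = 371.373 g.
At 73.39% yield, actual mass of Na2CO3 = 371.373 × 0.7339 = 272.551 g.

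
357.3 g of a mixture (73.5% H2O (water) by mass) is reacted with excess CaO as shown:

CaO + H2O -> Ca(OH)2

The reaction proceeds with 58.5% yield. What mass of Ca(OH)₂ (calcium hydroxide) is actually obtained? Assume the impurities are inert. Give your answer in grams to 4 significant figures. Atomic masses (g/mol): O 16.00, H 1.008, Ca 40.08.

631.8 g

Pure H2O available = 357.3 g × 0.735 = 262.62 g.
M(H2O) = 2(1.008) + 16.00 = 18.016 g/mol.
M(Ca(OH)2) = 40.08 + 2(16.00) + 2(1.008) = 74.096 g/mol.
n(H2O) = 262.62 g / 18.016 g/mol = 14.577 mol.
From the equation the H2O:Ca(OH)2 mole ratio is 1:1, so n(Ca(OH)2) = 14.577 × 1/1 = 14.577 mol.
Mass of Ca(OH)2 = 14.577 mol × 74.096 g/mol = 1080.1 g.
Actual mass collected = 1080.1 g × 0.585 = 631.85 g.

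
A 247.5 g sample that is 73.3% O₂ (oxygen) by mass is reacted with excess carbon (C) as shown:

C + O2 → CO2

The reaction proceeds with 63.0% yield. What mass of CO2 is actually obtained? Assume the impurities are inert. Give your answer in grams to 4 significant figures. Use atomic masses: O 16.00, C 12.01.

Pure O2 available = 247.5 g × 0.733 = 181.42 g.
M(O2) = 2(16.00) = 32.00 g/mol.
M(CO2) = 12.01 + 2(16.00) = 44.01 g/mol.
n(O2) = 181.42 g / 32.00 g/mol = 5.6693 mol.
From the equation the O2:CO2 mole ratio is 1:1, so n(CO2) = 5.6693 × 1/1 = 5.6693 mol.
Mass of CO2 = 5.6693 mol × 44.01 g/mol = 249.51 g.
Actual mass collected = 249.51 g × 0.630 = 157.19 g.

157.2 g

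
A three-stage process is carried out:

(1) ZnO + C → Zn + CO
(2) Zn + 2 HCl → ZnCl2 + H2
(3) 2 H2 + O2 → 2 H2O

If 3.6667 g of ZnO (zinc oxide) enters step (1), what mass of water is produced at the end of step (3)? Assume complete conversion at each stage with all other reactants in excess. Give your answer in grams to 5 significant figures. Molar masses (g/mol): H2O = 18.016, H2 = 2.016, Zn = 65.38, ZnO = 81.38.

n(ZnO) = 3.6667 / 81.38 = 0.0450565 mol.
Reaction (1): ZnO→Zn ratio 1:1 ⇒ n(Zn) = 0.0450565 mol.
Reaction (2): Zn→H2 ratio 1:1 ⇒ n(H2) = 0.0450565 mol.
Reaction (3): H2→H2O ratio 2:2 ⇒ n(H2O) = 0.0450565 mol.
Mass of H2O = 0.0450565 × 18.016 = 0.811738 g.

0.81174 g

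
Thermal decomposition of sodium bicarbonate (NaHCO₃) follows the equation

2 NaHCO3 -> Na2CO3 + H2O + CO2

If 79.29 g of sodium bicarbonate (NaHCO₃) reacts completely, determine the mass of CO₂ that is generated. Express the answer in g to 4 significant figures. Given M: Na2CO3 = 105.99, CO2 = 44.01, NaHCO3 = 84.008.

20.77 g

n(NaHCO3) = 79.290 g / 84.008 g/mol = 0.94384 mol.
From the equation the NaHCO3:CO2 mole ratio is 2:1, so n(CO2) = 0.94384 × 1/2 = 0.47192 mol.
Mass of CO2 = 0.47192 mol × 44.01 g/mol = 20.769 g.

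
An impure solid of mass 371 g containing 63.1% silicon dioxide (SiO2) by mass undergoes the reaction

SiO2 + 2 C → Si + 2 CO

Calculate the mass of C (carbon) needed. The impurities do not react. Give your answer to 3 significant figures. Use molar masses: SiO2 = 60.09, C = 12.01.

93.6 g

Mass of pure SiO2 = 371 g × 0.631 = 234.1 g.
n(SiO2) = 234.1 g / 60.09 g/mol = 3.896 mol.
From the equation the SiO2:C mole ratio is 1:2, so n(C) = 3.896 × 2/1 = 7.792 mol.
Mass of C = 7.792 mol × 12.01 g/mol = 93.58 g.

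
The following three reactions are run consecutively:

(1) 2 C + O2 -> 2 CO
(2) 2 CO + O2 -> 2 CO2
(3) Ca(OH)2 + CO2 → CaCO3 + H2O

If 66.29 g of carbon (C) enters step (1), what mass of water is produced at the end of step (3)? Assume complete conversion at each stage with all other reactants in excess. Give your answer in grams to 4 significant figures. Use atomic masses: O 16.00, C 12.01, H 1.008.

M(C) = 12.01 g/mol.
M(H2O) = 2(1.008) + 16.00 = 18.016 g/mol.
n(C) = 66.29 / 12.01 = 5.5196 mol.
Reaction (1): C→CO ratio 2:2 ⇒ n(CO) = 5.5196 mol.
Reaction (2): CO→CO2 ratio 2:2 ⇒ n(CO2) = 5.5196 mol.
Reaction (3): CO2→H2O ratio 1:1 ⇒ n(H2O) = 5.5196 mol.
Mass of H2O = 5.5196 × 18.016 = 99.441 g.

99.44 g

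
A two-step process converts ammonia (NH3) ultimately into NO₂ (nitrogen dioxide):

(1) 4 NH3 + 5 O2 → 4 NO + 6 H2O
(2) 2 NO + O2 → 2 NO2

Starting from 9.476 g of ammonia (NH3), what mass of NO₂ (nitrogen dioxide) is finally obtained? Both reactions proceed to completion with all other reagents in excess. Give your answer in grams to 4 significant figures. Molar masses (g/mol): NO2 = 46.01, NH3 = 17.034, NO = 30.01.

n(NH3) = 9.4760 / 17.034 = 0.55630 mol.
Step 1 gives a 4:4 ratio of NH3 to NO, so n(NO) = 0.55630 mol.
In step 2 the NO:NO2 ratio is 2:2, so n(NO2) = 0.55630 mol.
Mass of NO2 = 0.55630 × 46.01 = 25.595 g.

25.60 g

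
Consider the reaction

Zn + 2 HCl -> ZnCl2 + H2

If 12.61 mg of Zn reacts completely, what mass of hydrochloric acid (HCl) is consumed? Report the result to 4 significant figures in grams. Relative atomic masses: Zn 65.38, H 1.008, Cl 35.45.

0.01406 g

M(Zn) = 65.38 g/mol.
M(HCl) = 1.008 + 35.45 = 36.458 g/mol.
Convert: 12.61 mg = 0.012610 g.
n(Zn) = 0.012610 g / 65.38 g/mol = 0.00019287 mol.
From the equation the Zn:HCl mole ratio is 1:2, so n(HCl) = 0.00019287 × 2/1 = 0.00038574 mol.
Mass of HCl = 0.00038574 mol × 36.458 g/mol = 0.014063 g.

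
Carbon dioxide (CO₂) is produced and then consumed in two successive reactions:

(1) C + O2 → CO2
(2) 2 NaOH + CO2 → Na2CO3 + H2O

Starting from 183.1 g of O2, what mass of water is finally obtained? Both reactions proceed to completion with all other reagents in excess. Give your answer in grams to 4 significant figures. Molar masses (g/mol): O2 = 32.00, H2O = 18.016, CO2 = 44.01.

103.1 g

n(O2) = 183.10 / 32.00 = 5.7219 mol.
Step 1 gives a 1:1 ratio of O2 to CO2, so n(CO2) = 5.7219 mol.
In step 2 the CO2:H2O ratio is 1:1, so n(H2O) = 5.7219 mol.
Mass of H2O = 5.7219 × 18.016 = 103.09 g.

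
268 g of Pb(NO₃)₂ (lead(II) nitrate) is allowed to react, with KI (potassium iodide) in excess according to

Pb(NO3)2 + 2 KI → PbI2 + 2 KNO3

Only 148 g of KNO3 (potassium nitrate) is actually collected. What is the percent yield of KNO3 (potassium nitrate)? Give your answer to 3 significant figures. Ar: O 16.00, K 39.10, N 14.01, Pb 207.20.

90.5 %

M(Pb(NO3)2) = 207.20 + 2(14.01) + 6(16.00) = 331.22 g/mol.
M(KNO3) = 39.10 + 14.01 + 3(16.00) = 101.11 g/mol.
n(Pb(NO3)2) = 268.0 g / 331.22 g/mol = 0.8091 mol.
From the equation the Pb(NO3)2:KNO3 mole ratio is 1:2, so n(KNO3) = 0.8091 × 2/1 = 1.618 mol.
Mass of KNO3 = 1.618 mol × 101.11 g/mol = 163.6 g.
This is the theoretical yield. Percent yield = 148 g / 163.6 g × 100% = 90.45%.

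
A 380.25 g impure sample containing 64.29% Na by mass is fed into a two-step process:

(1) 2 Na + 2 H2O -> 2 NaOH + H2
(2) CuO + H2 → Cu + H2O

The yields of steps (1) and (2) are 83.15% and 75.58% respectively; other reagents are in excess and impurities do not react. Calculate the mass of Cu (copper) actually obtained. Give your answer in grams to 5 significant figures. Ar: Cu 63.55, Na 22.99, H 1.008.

Pure Na = 380.25 × 0.6429 = 244.463 g.
M(Na) = 22.99 g/mol.
M(Cu) = 63.55 g/mol.
n(Na) = 244.463 / 22.99 = 10.6334 mol.
Step 1 (Na:H2 = 2:1): theoretical n(H2) = 5.31672 mol; at 83.15% yield, n(H2) = 4.42085 mol.
Step 2 (H2:Cu = 1:1): theoretical n(Cu) = 4.42085 mol, so theoretical mass = 4.42085 × 63.55 = 280.945 g.
At 75.58% yield, actual mass of Cu = 280.945 × 0.7558 = 212.338 g.

212.34 g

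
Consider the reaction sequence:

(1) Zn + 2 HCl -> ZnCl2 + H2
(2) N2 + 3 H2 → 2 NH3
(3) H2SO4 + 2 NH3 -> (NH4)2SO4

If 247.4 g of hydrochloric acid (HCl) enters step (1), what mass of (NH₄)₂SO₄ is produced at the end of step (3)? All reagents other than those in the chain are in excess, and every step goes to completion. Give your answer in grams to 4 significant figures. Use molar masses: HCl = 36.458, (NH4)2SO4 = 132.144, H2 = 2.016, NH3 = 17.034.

n(HCl) = 247.4 / 36.458 = 6.7859 mol.
Reaction (1): HCl→H2 ratio 2:1 ⇒ n(H2) = 3.3929 mol.
Reaction (2): H2→NH3 ratio 3:2 ⇒ n(NH3) = 2.2620 mol.
Reaction (3): NH3→(NH4)2SO4 ratio 2:1 ⇒ n((NH4)2SO4) = 1.1310 mol.
Mass of (NH4)2SO4 = 1.1310 × 132.144 = 149.45 g.

149.5 g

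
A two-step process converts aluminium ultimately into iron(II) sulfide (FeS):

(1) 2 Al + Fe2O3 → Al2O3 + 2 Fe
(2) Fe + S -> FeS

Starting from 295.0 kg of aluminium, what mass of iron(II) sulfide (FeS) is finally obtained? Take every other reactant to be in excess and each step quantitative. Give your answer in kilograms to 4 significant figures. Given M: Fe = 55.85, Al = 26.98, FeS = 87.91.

961.2 kg

295.0 kg = 295000 g.
n(Al) = 295000 / 26.98 = 10934 mol.
Step 1 gives a 2:2 ratio of Al to Fe, so n(Fe) = 10934 mol.
In step 2 the Fe:FeS ratio is 1:1, so n(FeS) = 10934 mol.
Mass of FeS = 10934 × 87.91 = 961210 g = 961.2 kg.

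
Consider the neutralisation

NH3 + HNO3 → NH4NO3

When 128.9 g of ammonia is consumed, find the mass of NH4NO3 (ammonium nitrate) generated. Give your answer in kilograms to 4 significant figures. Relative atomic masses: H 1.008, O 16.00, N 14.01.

M(NH3) = 14.01 + 3(1.008) = 17.034 g/mol.
M(NH4NO3) = 2(14.01) + 4(1.008) + 3(16.00) = 80.052 g/mol.
n(NH3) = 128.90 g / 17.034 g/mol = 7.5672 mol.
From the equation the NH3:NH4NO3 mole ratio is 1:1, so n(NH4NO3) = 7.5672 × 1/1 = 7.5672 mol.
Mass of NH4NO3 = 7.5672 mol × 80.052 g/mol = 605.77 g.
Converting to kg: 605.77 g = 0.6058 kg.

0.6058 kg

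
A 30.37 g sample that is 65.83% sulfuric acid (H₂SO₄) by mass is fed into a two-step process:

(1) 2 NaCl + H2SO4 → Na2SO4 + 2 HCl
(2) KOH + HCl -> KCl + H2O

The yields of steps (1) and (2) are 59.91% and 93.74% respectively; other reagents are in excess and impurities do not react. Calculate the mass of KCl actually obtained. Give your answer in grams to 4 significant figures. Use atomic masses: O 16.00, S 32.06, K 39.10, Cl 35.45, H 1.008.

17.07 g

Pure H2SO4 = 30.37 × 0.6583 = 19.993 g.
M(H2SO4) = 2(1.008) + 32.06 + 4(16.00) = 98.076 g/mol.
M(KCl) = 39.10 + 35.45 = 74.55 g/mol.
n(H2SO4) = 19.993 / 98.076 = 0.20385 mol.
Step 1 (H2SO4:HCl = 1:2): theoretical n(HCl) = 0.40770 mol; at 59.91% yield, n(HCl) = 0.24425 mol.
Step 2 (HCl:KCl = 1:1): theoretical n(KCl) = 0.24425 mol, so theoretical mass = 0.24425 × 74.55 = 18.209 g.
At 93.74% yield, actual mass of KCl = 18.209 × 0.9374 = 17.069 g.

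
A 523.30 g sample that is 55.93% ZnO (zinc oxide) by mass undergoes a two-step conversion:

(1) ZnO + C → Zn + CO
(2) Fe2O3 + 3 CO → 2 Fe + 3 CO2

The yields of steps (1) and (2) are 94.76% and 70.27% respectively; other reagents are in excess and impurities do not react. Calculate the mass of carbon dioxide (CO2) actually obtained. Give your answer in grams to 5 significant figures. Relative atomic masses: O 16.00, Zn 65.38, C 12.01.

105.40 g

Pure ZnO = 523.30 × 0.5593 = 292.682 g.
M(ZnO) = 65.38 + 16.00 = 81.38 g/mol.
M(CO2) = 12.01 + 2(16.00) = 44.01 g/mol.
n(ZnO) = 292.682 / 81.38 = 3.59648 mol.
Step 1 (ZnO:CO = 1:1): theoretical n(CO) = 3.59648 mol; at 94.76% yield, n(CO) = 3.40803 mol.
Step 2 (CO:CO2 = 3:3): theoretical n(CO2) = 3.40803 mol, so theoretical mass = 3.40803 × 44.01 = 149.987 g.
At 70.27% yield, actual mass of CO2 = 149.987 × 0.7027 = 105.396 g.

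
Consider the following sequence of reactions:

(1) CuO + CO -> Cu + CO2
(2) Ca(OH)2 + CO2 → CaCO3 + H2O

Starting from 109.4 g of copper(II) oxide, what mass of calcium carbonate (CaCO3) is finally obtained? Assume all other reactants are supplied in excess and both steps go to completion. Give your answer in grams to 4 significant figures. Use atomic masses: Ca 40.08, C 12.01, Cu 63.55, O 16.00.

137.6 g

M(CuO) = 63.55 + 16.00 = 79.55 g/mol.
M(CaCO3) = 40.08 + 12.01 + 3(16.00) = 100.09 g/mol.
n(CuO) = 109.40 / 79.55 = 1.3752 mol.
Step 1 gives a 1:1 ratio of CuO to CO2, so n(CO2) = 1.3752 mol.
In step 2 the CO2:CaCO3 ratio is 1:1, so n(CaCO3) = 1.3752 mol.
Mass of CaCO3 = 1.3752 × 100.09 = 137.65 g.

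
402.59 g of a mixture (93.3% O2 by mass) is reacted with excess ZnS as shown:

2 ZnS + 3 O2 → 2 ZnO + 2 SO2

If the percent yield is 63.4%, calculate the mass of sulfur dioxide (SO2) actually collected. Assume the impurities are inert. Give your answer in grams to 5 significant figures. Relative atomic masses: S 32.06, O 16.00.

Pure O2 available = 402.59 g × 0.933 = 375.616 g.
M(O2) = 2(16.00) = 32.00 g/mol.
M(SO2) = 32.06 + 2(16.00) = 64.06 g/mol.
n(O2) = 375.616 g / 32.00 g/mol = 11.7380 mol.
From the equation the O2:SO2 mole ratio is 3:2, so n(SO2) = 11.7380 × 2/3 = 7.82534 mol.
Mass of SO2 = 7.82534 mol × 64.06 g/mol = 501.291 g.
Actual mass collected = 501.291 g × 0.634 = 317.819 g.

317.82 g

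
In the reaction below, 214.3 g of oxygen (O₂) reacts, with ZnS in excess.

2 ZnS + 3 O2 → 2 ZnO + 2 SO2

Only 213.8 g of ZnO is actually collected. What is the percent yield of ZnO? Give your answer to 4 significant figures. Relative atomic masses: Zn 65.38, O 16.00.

58.84 %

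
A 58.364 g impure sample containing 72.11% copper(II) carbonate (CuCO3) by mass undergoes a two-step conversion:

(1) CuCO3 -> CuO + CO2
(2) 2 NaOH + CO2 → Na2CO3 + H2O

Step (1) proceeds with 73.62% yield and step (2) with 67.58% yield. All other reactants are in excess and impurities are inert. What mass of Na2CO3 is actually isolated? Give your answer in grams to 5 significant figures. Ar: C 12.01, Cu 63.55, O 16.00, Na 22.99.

17.961 g

Pure CuCO3 = 58.364 × 0.7211 = 42.0863 g.
M(CuCO3) = 63.55 + 12.01 + 3(16.00) = 123.56 g/mol.
M(Na2CO3) = 2(22.99) + 12.01 + 3(16.00) = 105.99 g/mol.
n(CuCO3) = 42.0863 / 123.56 = 0.340614 mol.
Step 1 (CuCO3:CO2 = 1:1): theoretical n(CO2) = 0.340614 mol; at 73.62% yield, n(CO2) = 0.250760 mol.
Step 2 (CO2:Na2CO3 = 1:1): theoretical n(Na2CO3) = 0.250760 mol, so theoretical mass = 0.250760 × 105.99 = 26.5781 g.
At 67.58% yield, actual mass of Na2CO3 = 26.5781 × 0.6758 = 17.9615 g.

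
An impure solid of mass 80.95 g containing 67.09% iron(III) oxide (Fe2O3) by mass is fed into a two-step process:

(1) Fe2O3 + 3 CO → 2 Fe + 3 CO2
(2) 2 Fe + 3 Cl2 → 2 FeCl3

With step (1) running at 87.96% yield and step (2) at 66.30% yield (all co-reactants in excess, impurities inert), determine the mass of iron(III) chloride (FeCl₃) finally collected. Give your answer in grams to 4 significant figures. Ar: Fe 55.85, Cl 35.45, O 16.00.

64.34 g

Pure Fe2O3 = 80.95 × 0.6709 = 54.309 g.
M(Fe2O3) = 2(55.85) + 3(16.00) = 159.70 g/mol.
M(FeCl3) = 55.85 + 3(35.45) = 162.20 g/mol.
n(Fe2O3) = 54.309 / 159.70 = 0.34007 mol.
Step 1 (Fe2O3:Fe = 1:2): theoretical n(Fe) = 0.68014 mol; at 87.96% yield, n(Fe) = 0.59825 mol.
Step 2 (Fe:FeCl3 = 2:2): theoretical n(FeCl3) = 0.59825 mol, so theoretical mass = 0.59825 × 162.20 = 97.037 g.
At 66.30% yield, actual mass of FeCl3 = 97.037 × 0.6630 = 64.335 g.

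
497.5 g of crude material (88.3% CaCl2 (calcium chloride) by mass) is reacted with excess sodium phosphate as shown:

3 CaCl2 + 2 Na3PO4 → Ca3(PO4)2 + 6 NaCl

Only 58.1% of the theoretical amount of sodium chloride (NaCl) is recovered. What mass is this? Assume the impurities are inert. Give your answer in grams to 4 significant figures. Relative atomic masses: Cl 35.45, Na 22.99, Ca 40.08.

Pure CaCl2 available = 497.5 g × 0.883 = 439.29 g.
M(CaCl2) = 40.08 + 2(35.45) = 110.98 g/mol.
M(NaCl) = 22.99 + 35.45 = 58.44 g/mol.
n(CaCl2) = 439.29 g / 110.98 g/mol = 3.9583 mol.
From the equation the CaCl2:NaCl mole ratio is 3:6, so n(NaCl) = 3.9583 × 6/3 = 7.9166 mol.
Mass of NaCl = 7.9166 mol × 58.44 g/mol = 462.65 g.
Actual mass collected = 462.65 g × 0.581 = 268.80 g.

268.8 g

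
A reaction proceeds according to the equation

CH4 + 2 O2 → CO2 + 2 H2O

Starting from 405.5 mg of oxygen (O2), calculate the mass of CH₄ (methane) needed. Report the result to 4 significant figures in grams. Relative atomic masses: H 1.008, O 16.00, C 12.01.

M(O2) = 2(16.00) = 32.00 g/mol.
M(CH4) = 12.01 + 4(1.008) = 16.042 g/mol.
Convert: 405.5 mg = 0.40550 g.
n(O2) = 0.40550 g / 32.00 g/mol = 0.012672 mol.
From the equation the O2:CH4 mole ratio is 2:1, so n(CH4) = 0.012672 × 1/2 = 0.0063359 mol.
Mass of CH4 = 0.0063359 mol × 16.042 g/mol = 0.10164 g.

0.1016 g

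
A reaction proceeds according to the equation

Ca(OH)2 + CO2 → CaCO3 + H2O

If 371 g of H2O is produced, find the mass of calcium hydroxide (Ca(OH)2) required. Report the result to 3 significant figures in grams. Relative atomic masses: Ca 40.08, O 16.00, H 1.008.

1530 g

M(H2O) = 2(1.008) + 16.00 = 18.016 g/mol.
M(Ca(OH)2) = 40.08 + 2(16.00) + 2(1.008) = 74.096 g/mol.
n(H2O) = 371.0 g / 18.016 g/mol = 20.59 mol.
From the equation the H2O:Ca(OH)2 mole ratio is 1:1, so n(Ca(OH)2) = 20.59 × 1/1 = 20.59 mol.
Mass of Ca(OH)2 = 20.59 mol × 74.096 g/mol = 1526 g.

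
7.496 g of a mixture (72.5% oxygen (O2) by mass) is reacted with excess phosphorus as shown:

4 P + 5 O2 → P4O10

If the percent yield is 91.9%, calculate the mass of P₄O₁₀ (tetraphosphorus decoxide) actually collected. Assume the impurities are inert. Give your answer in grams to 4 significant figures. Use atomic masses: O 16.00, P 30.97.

8.861 g

Pure O2 available = 7.496 g × 0.725 = 5.4346 g.
M(O2) = 2(16.00) = 32.00 g/mol.
M(P4O10) = 4(30.97) + 10(16.00) = 283.88 g/mol.
n(O2) = 5.4346 g / 32.00 g/mol = 0.16983 mol.
From the equation the O2:P4O10 mole ratio is 5:1, so n(P4O10) = 0.16983 × 1/5 = 0.033966 mol.
Mass of P4O10 = 0.033966 mol × 283.88 g/mol = 9.6423 g.
Actual mass collected = 9.6423 g × 0.919 = 8.8613 g.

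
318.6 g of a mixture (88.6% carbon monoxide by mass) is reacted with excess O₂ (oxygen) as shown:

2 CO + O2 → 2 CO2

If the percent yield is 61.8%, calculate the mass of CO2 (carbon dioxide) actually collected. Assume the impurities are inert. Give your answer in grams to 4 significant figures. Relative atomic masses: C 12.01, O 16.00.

Pure CO available = 318.6 g × 0.886 = 282.28 g.
M(CO) = 12.01 + 16.00 = 28.01 g/mol.
M(CO2) = 12.01 + 2(16.00) = 44.01 g/mol.
n(CO) = 282.28 g / 28.01 g/mol = 10.078 mol.
From the equation the CO:CO2 mole ratio is 2:2, so n(CO2) = 10.078 × 2/2 = 10.078 mol.
Mass of CO2 = 10.078 mol × 44.01 g/mol = 443.52 g.
Actual mass collected = 443.52 g × 0.618 = 274.10 g.

274.1 g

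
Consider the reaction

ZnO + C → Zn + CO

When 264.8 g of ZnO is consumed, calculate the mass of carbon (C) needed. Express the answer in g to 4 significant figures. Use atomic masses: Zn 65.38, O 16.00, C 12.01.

39.08 g

M(ZnO) = 65.38 + 16.00 = 81.38 g/mol.
M(C) = 12.01 g/mol.
n(ZnO) = 264.80 g / 81.38 g/mol = 3.2539 mol.
From the equation the ZnO:C mole ratio is 1:1, so n(C) = 3.2539 × 1/1 = 3.2539 mol.
Mass of C = 3.2539 mol × 12.01 g/mol = 39.079 g.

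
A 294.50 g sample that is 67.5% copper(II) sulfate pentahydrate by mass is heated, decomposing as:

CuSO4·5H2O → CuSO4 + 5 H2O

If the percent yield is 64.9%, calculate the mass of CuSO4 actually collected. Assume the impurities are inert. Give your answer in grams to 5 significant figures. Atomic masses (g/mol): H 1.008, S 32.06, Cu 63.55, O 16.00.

82.469 g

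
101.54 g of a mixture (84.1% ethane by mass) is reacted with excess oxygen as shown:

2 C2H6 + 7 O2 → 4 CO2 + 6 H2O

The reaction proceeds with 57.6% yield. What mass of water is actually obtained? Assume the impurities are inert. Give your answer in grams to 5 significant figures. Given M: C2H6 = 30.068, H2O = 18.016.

Pure C2H6 available = 101.54 g × 0.841 = 85.3951 g.
n(C2H6) = 85.3951 g / 30.068 g/mol = 2.84007 mol.
From the equation the C2H6:H2O mole ratio is 2:6, so n(H2O) = 2.84007 × 6/2 = 8.52020 mol.
Mass of H2O = 8.52020 mol × 18.016 g/mol = 153.500 g.
Actual mass collected = 153.500 g × 0.576 = 88.4160 g.

88.416 g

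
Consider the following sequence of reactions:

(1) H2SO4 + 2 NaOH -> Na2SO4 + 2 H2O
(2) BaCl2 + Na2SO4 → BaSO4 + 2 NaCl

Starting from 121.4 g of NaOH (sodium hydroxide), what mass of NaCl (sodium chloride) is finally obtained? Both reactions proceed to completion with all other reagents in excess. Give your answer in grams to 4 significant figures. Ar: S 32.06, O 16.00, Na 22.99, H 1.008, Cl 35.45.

177.4 g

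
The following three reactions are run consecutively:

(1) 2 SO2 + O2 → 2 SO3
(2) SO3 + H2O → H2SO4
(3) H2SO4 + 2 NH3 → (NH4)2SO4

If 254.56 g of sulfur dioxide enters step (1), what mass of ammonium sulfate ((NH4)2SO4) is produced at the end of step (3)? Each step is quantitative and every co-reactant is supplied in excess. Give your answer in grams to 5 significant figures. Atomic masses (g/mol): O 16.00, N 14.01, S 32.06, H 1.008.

M(SO2) = 32.06 + 2(16.00) = 64.06 g/mol.
M((NH4)2SO4) = 2(14.01) + 8(1.008) + 32.06 + 4(16.00) = 132.144 g/mol.
n(SO2) = 254.56 / 64.06 = 3.97377 mol.
Reaction (1): SO2→SO3 ratio 2:2 ⇒ n(SO3) = 3.97377 mol.
Reaction (2): SO3→H2SO4 ratio 1:1 ⇒ n(H2SO4) = 3.97377 mol.
Reaction (3): H2SO4→(NH4)2SO4 ratio 1:1 ⇒ n((NH4)2SO4) = 3.97377 mol.
Mass of (NH4)2SO4 = 3.97377 × 132.144 = 525.110 g.

525.11 g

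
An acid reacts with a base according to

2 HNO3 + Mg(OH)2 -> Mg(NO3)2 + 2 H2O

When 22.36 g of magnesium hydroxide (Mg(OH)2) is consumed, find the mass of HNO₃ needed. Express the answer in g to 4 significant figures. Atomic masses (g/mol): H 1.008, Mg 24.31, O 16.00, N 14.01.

M(Mg(OH)2) = 24.31 + 2(16.00) + 2(1.008) = 58.326 g/mol.
M(HNO3) = 1.008 + 14.01 + 3(16.00) = 63.018 g/mol.
n(Mg(OH)2) = 22.360 g / 58.326 g/mol = 0.38336 mol.
From the equation the Mg(OH)2:HNO3 mole ratio is 1:2, so n(HNO3) = 0.38336 × 2/1 = 0.76672 mol.
Mass of HNO3 = 0.76672 mol × 63.018 g/mol = 48.317 g.

48.32 g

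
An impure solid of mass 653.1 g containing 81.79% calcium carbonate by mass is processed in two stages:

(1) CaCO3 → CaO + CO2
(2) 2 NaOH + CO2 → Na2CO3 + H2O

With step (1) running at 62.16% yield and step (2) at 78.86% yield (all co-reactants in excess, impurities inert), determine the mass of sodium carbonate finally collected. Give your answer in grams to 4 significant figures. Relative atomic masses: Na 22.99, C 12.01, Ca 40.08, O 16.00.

277.3 g

Pure CaCO3 = 653.1 × 0.8179 = 534.17 g.
M(CaCO3) = 40.08 + 12.01 + 3(16.00) = 100.09 g/mol.
M(Na2CO3) = 2(22.99) + 12.01 + 3(16.00) = 105.99 g/mol.
n(CaCO3) = 534.17 / 100.09 = 5.3369 mol.
Step 1 (CaCO3:CO2 = 1:1): theoretical n(CO2) = 5.3369 mol; at 62.16% yield, n(CO2) = 3.3174 mol.
Step 2 (CO2:Na2CO3 = 1:1): theoretical n(Na2CO3) = 3.3174 mol, so theoretical mass = 3.3174 × 105.99 = 351.61 g.
At 78.86% yield, actual mass of Na2CO3 = 351.61 × 0.7886 = 277.28 g.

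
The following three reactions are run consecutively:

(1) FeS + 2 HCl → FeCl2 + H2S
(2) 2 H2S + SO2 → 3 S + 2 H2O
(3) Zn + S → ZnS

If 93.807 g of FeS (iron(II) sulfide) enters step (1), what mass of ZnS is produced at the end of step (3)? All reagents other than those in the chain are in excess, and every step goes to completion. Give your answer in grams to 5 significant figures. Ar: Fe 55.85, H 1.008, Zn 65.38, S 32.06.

155.96 g

M(FeS) = 55.85 + 32.06 = 87.91 g/mol.
M(ZnS) = 65.38 + 32.06 = 97.44 g/mol.
n(FeS) = 93.807 / 87.91 = 1.06708 mol.
Reaction (1): FeS→H2S ratio 1:1 ⇒ n(H2S) = 1.06708 mol.
Reaction (2): H2S→S ratio 2:3 ⇒ n(S) = 1.60062 mol.
Reaction (3): S→ZnS ratio 1:1 ⇒ n(ZnS) = 1.60062 mol.
Mass of ZnS = 1.60062 × 97.44 = 155.964 g.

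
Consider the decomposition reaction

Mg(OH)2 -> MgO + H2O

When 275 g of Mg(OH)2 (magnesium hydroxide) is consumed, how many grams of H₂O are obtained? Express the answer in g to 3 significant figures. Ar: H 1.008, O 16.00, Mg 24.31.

M(Mg(OH)2) = 24.31 + 2(16.00) + 2(1.008) = 58.326 g/mol.
M(H2O) = 2(1.008) + 16.00 = 18.016 g/mol.
n(Mg(OH)2) = 275.0 g / 58.326 g/mol = 4.715 mol.
From the equation the Mg(OH)2:H2O mole ratio is 1:1, so n(H2O) = 4.715 × 1/1 = 4.715 mol.
Mass of H2O = 4.715 mol × 18.016 g/mol = 84.94 g.

84.9 g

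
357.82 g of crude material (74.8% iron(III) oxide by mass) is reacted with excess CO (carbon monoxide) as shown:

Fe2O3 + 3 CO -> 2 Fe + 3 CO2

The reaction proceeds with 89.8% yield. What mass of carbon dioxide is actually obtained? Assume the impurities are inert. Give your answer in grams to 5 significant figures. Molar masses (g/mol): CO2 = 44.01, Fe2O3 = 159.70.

198.71 g

Pure Fe2O3 available = 357.82 g × 0.748 = 267.649 g.
n(Fe2O3) = 267.649 g / 159.70 g/mol = 1.67595 mol.
From the equation the Fe2O3:CO2 mole ratio is 1:3, so n(CO2) = 1.67595 × 3/1 = 5.02785 mol.
Mass of CO2 = 5.02785 mol × 44.01 g/mol = 221.276 g.
Actual mass collected = 221.276 g × 0.898 = 198.706 g.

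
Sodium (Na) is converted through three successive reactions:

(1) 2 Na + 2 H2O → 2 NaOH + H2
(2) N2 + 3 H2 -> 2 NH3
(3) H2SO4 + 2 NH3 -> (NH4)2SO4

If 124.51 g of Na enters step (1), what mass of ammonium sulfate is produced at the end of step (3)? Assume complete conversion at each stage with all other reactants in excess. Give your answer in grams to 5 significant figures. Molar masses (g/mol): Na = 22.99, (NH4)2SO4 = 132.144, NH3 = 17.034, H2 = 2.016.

n(Na) = 124.51 / 22.99 = 5.41583 mol.
Reaction (1): Na→H2 ratio 2:1 ⇒ n(H2) = 2.70792 mol.
Reaction (2): H2→NH3 ratio 3:2 ⇒ n(NH3) = 1.80528 mol.
Reaction (3): NH3→(NH4)2SO4 ratio 2:1 ⇒ n((NH4)2SO4) = 0.902639 mol.
Mass of (NH4)2SO4 = 0.902639 × 132.144 = 119.278 g.

119.28 g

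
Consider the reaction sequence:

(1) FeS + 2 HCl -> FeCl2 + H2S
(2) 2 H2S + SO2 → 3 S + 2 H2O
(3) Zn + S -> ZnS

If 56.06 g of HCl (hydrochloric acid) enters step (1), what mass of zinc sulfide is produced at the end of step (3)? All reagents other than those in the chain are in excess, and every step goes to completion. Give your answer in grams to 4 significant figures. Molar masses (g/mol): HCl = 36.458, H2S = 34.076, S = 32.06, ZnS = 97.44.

n(HCl) = 56.06 / 36.458 = 1.5377 mol.
Reaction (1): HCl→H2S ratio 2:1 ⇒ n(H2S) = 0.76883 mol.
Reaction (2): H2S→S ratio 2:3 ⇒ n(S) = 1.1532 mol.
Reaction (3): S→ZnS ratio 1:1 ⇒ n(ZnS) = 1.1532 mol.
Mass of ZnS = 1.1532 × 97.44 = 112.37 g.

112.4 g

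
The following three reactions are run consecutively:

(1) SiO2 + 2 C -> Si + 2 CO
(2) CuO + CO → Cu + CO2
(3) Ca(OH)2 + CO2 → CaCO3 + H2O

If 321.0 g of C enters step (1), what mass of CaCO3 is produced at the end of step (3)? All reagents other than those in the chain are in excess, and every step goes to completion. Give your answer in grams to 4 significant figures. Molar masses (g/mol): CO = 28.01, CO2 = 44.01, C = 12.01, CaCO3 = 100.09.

n(C) = 321.0 / 12.01 = 26.728 mol.
Reaction (1): C→CO ratio 2:2 ⇒ n(CO) = 26.728 mol.
Reaction (2): CO→CO2 ratio 1:1 ⇒ n(CO2) = 26.728 mol.
Reaction (3): CO2→CaCO3 ratio 1:1 ⇒ n(CaCO3) = 26.728 mol.
Mass of CaCO3 = 26.728 × 100.09 = 2675.2 g.

2675 g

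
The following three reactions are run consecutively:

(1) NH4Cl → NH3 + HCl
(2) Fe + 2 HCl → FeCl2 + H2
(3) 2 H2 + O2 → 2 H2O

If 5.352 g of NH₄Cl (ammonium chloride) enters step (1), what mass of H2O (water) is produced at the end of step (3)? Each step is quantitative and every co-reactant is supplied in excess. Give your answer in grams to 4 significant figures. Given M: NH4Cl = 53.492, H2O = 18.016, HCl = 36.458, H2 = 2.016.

0.9013 g

n(NH4Cl) = 5.352 / 53.492 = 0.10005 mol.
Reaction (1): NH4Cl→HCl ratio 1:1 ⇒ n(HCl) = 0.10005 mol.
Reaction (2): HCl→H2 ratio 2:1 ⇒ n(H2) = 0.050026 mol.
Reaction (3): H2→H2O ratio 2:2 ⇒ n(H2O) = 0.050026 mol.
Mass of H2O = 0.050026 × 18.016 = 0.90127 g.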